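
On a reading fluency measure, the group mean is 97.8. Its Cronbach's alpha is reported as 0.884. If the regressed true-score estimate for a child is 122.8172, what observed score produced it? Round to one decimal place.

126.1

T̂ = ρX + (1 − ρ)μ  ⇒  X = (T̂ − (1 − ρ)μ) / ρ
X = (122.8172 − 0.116 × 97.8) / 0.884 = (122.8172 − 11.3448) / 0.884 = 111.4724 / 0.884 = 126.100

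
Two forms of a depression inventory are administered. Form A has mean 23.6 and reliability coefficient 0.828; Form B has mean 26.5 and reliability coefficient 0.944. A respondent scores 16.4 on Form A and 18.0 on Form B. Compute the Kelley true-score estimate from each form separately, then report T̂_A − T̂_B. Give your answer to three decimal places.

T̂_A = 0.828(16.4) + 0.172(23.6) = 17.63840
T̂_B = 0.944(18.0) + 0.056(26.5) = 18.47600
T̂_A − T̂_B = -0.83760

-0.838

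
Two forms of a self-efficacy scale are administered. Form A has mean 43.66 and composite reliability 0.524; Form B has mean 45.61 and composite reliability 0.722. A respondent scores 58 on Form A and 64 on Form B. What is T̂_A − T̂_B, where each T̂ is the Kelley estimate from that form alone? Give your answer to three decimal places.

T̂_A = 0.524(58) + 0.476(43.66) = 51.17416
T̂_B = 0.722(64) + 0.278(45.61) = 58.88758
T̂_A − T̂_B = -7.71342

-7.713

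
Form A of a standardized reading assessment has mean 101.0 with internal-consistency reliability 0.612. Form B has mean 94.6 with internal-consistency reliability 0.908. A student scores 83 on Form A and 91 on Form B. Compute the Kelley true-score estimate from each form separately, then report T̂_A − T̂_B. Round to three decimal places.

-1.347

T̂_A = 0.612(83) + 0.388(101.0) = 89.98400
T̂_B = 0.908(91) + 0.092(94.6) = 91.33120
T̂_A − T̂_B = -1.34720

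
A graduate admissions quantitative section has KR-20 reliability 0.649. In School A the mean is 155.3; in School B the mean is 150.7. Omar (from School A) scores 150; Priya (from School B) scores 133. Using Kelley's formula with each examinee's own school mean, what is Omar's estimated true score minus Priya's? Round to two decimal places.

12.65

T̂_Omar = 0.649(150) + 0.351(155.3) = 151.8603
T̂_Priya = 0.649(133) + 0.351(150.7) = 139.2127
Difference = 151.8603 − 139.2127 = 12.6476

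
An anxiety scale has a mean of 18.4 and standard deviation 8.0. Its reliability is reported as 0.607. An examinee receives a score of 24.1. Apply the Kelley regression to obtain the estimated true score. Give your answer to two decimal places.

21.86

Weight the observed score by reliability and the mean by (1 − reliability): T̂ = 0.607·24.1 + 0.393·18.4 = 14.6287 + 7.2312 = 21.860.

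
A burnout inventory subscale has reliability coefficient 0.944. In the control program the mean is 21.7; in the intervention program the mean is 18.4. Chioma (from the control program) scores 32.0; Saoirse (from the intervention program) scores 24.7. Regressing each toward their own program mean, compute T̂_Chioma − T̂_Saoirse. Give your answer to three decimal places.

T̂_Chioma = 0.944(32.0) + 0.056(21.7) = 31.42320
T̂_Saoirse = 0.944(24.7) + 0.056(18.4) = 24.34720
Difference = 31.42320 − 24.34720 = 7.07600

7.076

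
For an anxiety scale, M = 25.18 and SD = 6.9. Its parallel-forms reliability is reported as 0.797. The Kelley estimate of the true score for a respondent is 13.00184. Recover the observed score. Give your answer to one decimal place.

T̂ = ρX + (1 − ρ)μ  ⇒  X = (T̂ − (1 − ρ)μ) / ρ
X = (13.00184 − 0.203 × 25.18) / 0.797 = (13.00184 − 5.11154) / 0.797 = 7.89030 / 0.797 = 9.900

9.9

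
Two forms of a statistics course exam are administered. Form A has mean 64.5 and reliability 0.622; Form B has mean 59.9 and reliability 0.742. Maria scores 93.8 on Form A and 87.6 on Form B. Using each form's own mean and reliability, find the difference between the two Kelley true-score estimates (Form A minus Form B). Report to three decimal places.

T̂_A = 0.622(93.8) + 0.378(64.5) = 82.72460
T̂_B = 0.742(87.6) + 0.258(59.9) = 80.45340
T̂_A − T̂_B = 2.27120

2.271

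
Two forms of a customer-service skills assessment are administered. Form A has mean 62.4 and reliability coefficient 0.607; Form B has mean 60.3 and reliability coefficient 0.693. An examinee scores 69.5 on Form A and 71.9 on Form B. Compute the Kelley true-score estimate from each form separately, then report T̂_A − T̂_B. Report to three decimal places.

-1.629

T̂_A = 0.607(69.5) + 0.393(62.4) = 66.70970
T̂_B = 0.693(71.9) + 0.307(60.3) = 68.33880
T̂_A − T̂_B = -1.62910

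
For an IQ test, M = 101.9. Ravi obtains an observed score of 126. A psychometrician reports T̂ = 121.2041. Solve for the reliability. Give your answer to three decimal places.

0.801

T̂ = ρX + (1 − ρ)μ  ⇒  T̂ − μ = ρ(X − μ)
ρ = (T̂ − μ)/(X − μ) = (121.2041 − 101.9) / (126 − 101.9) = 19.3041 / 24.1 = 0.80100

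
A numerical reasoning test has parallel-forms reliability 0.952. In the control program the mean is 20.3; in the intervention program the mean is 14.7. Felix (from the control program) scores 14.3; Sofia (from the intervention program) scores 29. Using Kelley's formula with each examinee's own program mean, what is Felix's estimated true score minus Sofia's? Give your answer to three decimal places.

T̂_Felix = 0.952(14.3) + 0.048(20.3) = 14.58800
T̂_Sofia = 0.952(29) + 0.048(14.7) = 28.31360
Difference = 14.58800 − 28.31360 = -13.72560

-13.726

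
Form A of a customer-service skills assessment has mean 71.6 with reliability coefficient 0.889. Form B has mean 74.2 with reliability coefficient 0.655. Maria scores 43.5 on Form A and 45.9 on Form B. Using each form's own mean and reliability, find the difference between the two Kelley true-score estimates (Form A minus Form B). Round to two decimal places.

T̂_A = 0.889(43.5) + 0.111(71.6) = 46.6191
T̂_B = 0.655(45.9) + 0.345(74.2) = 55.6635
T̂_A − T̂_B = -9.0444

-9.04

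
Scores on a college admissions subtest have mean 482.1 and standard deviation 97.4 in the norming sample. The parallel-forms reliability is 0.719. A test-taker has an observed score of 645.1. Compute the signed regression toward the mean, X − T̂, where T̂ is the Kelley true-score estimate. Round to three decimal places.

Kelley's formula gives T̂ = 0.719·645.1 + 0.281·482.1 = 463.8269 + 135.4701 = 599.29700.
X − T̂ = 645.1 − 599.2970 = 45.8030 → 45.803

45.803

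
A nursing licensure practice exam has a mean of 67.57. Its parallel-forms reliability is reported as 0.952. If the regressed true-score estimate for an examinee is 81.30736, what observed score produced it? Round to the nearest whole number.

82

T̂ = ρX + (1 − ρ)μ  ⇒  X = (T̂ − (1 − ρ)μ) / ρ
X = (81.30736 − 0.048 × 67.57) / 0.952 = (81.30736 − 3.24336) / 0.952 = 78.06400 / 0.952 = 82.00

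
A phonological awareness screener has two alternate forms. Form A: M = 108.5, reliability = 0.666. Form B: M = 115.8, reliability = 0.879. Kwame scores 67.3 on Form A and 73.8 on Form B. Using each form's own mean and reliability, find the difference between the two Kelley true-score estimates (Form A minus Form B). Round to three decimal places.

2.179

T̂_A = 0.666(67.3) + 0.334(108.5) = 81.06080
T̂_B = 0.879(73.8) + 0.121(115.8) = 78.88200
T̂_A − T̂_B = 2.17880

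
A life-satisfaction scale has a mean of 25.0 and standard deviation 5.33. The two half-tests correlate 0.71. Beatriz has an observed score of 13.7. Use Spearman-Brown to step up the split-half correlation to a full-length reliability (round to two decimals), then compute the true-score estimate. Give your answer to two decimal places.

Spearman-Brown: ρ = 2r/(1 + r) = 2(0.71)/(1 + 0.71) = 1.420/1.71 = 0.8304 → 0.83
Weight the observed score by reliability and the mean by (1 − reliability): T̂ = 0.83·13.7 + 0.17·25.0 = 11.371 + 4.250 = 15.621.

15.62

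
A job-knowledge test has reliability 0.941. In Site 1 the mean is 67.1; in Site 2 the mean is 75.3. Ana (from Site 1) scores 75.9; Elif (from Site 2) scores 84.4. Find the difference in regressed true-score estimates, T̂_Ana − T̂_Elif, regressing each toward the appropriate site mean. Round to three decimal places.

T̂_Ana = 0.941(75.9) + 0.059(67.1) = 75.38080
T̂_Elif = 0.941(84.4) + 0.059(75.3) = 83.86310
Difference = 75.38080 − 83.86310 = -8.48230

-8.482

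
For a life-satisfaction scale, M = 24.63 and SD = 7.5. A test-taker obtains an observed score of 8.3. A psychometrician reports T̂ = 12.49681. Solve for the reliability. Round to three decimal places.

0.743

T̂ = ρX + (1 − ρ)μ  ⇒  T̂ − μ = ρ(X − μ)
ρ = (T̂ − μ)/(X − μ) = (12.49681 − 24.63) / (8.3 − 24.63) = -12.13319 / -16.33 = 0.74300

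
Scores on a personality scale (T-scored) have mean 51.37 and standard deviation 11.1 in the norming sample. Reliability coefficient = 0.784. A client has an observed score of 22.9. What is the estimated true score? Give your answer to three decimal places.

Kelley's formula gives T̂ = 0.784·22.9 + 0.216·51.37 = 17.9536 + 11.09592 = 29.0495.

29.050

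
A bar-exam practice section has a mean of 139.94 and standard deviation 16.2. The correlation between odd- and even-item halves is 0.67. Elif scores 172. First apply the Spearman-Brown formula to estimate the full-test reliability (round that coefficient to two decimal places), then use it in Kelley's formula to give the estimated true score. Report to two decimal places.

Spearman-Brown: ρ = 2r/(1 + r) = 2(0.67)/(1 + 0.67) = 1.340/1.67 = 0.8024 → 0.80
T̂ = 0.80(172) + 0.20(139.94) = 137.60 + 27.9880 = 165.588 → 165.59

165.59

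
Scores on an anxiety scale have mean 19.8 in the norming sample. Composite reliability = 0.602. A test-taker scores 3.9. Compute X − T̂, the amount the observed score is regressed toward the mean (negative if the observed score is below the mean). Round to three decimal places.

T̂ = 0.602(3.9) + 0.398(19.8) = 2.3478 + 7.8804 = 10.22820 → 10.2282
X − T̂ = 3.9 − 10.2282 = -6.3282 → -6.328

-6.328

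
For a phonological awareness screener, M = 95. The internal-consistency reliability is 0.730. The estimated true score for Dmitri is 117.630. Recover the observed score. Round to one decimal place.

126.0

T̂ = ρX + (1 − ρ)μ  ⇒  X = (T̂ − (1 − ρ)μ) / ρ
X = (117.630 − 0.270 × 95) / 0.730 = (117.630 − 25.650) / 0.730 = 91.980 / 0.730 = 126.000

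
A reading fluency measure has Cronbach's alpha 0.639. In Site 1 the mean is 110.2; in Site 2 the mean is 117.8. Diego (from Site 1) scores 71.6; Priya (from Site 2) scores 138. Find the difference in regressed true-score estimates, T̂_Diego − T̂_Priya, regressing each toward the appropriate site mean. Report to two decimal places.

-45.17

T̂_Diego = 0.639(71.6) + 0.361(110.2) = 85.5346
T̂_Priya = 0.639(138) + 0.361(117.8) = 130.7078
Difference = 85.5346 − 130.7078 = -45.1732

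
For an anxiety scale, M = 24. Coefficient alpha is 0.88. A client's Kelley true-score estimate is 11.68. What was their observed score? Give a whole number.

10

T̂ = ρX + (1 − ρ)μ  ⇒  X = (T̂ − (1 − ρ)μ) / ρ
X = (11.68 − 0.12 × 24) / 0.88 = (11.68 − 2.88) / 0.88 = 8.80 / 0.88 = 10.00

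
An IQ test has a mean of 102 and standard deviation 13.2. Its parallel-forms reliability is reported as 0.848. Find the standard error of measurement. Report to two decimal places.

SEM = SD · √(1 − ρ) = 13.2 × √0.152 = 13.2 × 0.3899 = 5.146

5.15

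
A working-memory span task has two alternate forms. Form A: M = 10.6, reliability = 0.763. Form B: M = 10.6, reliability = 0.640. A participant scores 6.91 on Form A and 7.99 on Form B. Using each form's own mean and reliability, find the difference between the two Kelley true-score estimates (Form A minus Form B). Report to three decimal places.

T̂_A = 0.763(6.91) + 0.237(10.6) = 7.78453
T̂_B = 0.640(7.99) + 0.360(10.6) = 8.92960
T̂_A − T̂_B = -1.14507

-1.145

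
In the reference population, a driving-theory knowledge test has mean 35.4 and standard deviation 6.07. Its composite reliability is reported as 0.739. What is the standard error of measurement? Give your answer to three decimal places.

SEM = SD · √(1 − ρ) = 6.07 × √0.261 = 6.07 × 0.5109 = 3.1011

3.101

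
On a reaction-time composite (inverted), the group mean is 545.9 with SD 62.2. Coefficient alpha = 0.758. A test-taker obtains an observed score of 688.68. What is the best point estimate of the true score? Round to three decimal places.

T̂ = 0.758(688.68) + 0.242(545.9) = 522.01944 + 132.1078 = 654.1272 → 654.127

654.127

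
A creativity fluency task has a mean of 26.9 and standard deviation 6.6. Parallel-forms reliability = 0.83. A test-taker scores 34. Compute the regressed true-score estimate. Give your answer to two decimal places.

T̂ = 0.83(34) + 0.17(26.9) = 28.22 + 4.573 = 32.793 → 32.79

32.79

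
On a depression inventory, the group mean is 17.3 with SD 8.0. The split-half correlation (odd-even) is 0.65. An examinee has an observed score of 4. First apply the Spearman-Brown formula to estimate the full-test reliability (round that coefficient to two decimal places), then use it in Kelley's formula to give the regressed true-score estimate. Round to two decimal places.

Spearman-Brown: ρ = 2r/(1 + r) = 2(0.65)/(1 + 0.65) = 1.300/1.65 = 0.7879 → 0.79
Weight the observed score by reliability and the mean by (1 − reliability): T̂ = 0.79·4 + 0.21·17.3 = 3.16 + 3.633 = 6.793.

6.79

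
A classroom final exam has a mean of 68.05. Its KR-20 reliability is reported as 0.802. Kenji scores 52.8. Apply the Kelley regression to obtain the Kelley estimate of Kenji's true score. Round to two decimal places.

55.82

Weight the observed score by reliability and the mean by (1 − reliability): T̂ = 0.802·52.8 + 0.198·68.05 = 42.3456 + 13.47390 = 55.819.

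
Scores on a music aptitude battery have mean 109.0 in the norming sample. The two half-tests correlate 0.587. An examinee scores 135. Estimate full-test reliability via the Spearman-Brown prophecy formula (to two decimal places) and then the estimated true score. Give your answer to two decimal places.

128.24

Spearman-Brown: ρ = 2r/(1 + r) = 2(0.587)/(1 + 0.587) = 1.1740/1.587 = 0.7398 → 0.74
Kelley's formula gives T̂ = 0.74·135 + 0.26·109.0 = 99.90 + 28.340 = 128.240.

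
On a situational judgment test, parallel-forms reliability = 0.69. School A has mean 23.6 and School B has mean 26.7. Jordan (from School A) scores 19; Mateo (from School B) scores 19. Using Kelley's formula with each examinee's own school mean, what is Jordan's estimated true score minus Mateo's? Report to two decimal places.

T̂_Jordan = 0.69(19) + 0.31(23.6) = 20.4260
T̂_Mateo = 0.69(19) + 0.31(26.7) = 21.3870
Difference = 20.4260 − 21.3870 = -0.9610

-0.96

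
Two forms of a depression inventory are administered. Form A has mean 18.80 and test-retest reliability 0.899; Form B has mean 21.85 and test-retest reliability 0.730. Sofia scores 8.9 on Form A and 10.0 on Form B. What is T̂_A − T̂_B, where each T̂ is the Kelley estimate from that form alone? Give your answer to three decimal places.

-3.300

T̂_A = 0.899(8.9) + 0.101(18.80) = 9.89990
T̂_B = 0.730(10.0) + 0.270(21.85) = 13.19950
T̂_A − T̂_B = -3.29960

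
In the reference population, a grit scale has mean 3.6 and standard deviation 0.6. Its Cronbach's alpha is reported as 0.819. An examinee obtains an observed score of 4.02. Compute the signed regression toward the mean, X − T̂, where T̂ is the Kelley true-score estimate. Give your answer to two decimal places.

T̂ = ρX + (1 − ρ)μ
  = 0.819 × 4.02 + 0.181 × 3.6
  = 3.29238 + 0.6516
  = 3.9440
  ≈ 3.944
X − T̂ = 4.02 − 3.944 = 0.076 → 0.08

0.08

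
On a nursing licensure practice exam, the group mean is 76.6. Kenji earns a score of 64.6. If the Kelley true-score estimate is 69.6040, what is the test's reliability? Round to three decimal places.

T̂ = ρX + (1 − ρ)μ  ⇒  T̂ − μ = ρ(X − μ)
ρ = (T̂ − μ)/(X − μ) = (69.6040 − 76.6) / (64.6 − 76.6) = -6.9960 / -12.0 = 0.58300

0.583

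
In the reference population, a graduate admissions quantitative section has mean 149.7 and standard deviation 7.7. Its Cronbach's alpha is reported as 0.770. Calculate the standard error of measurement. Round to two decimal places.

SEM = SD · √(1 − ρ) = 7.7 × √0.230 = 7.7 × 0.4796 = 3.693

3.69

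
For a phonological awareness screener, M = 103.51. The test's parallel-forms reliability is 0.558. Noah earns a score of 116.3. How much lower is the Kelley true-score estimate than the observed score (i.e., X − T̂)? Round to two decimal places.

5.65

T̂ = ρX + (1 − ρ)μ
  = 0.558 × 116.3 + 0.442 × 103.51
  = 64.8954 + 45.75142
  = 110.6468
  ≈ 110.647
X − T̂ = 116.3 − 110.647 = 5.653 → 5.65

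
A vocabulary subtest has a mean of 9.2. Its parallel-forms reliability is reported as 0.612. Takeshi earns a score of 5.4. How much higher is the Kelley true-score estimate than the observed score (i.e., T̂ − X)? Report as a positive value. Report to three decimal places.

T̂ = ρX + (1 − ρ)μ
  = 0.612 × 5.4 + 0.388 × 9.2
  = 3.3048 + 3.5696
  = 6.87440
  ≈ 6.8744
T̂ − X = 6.8744 − 5.4 = 1.4744 → 1.474

1.474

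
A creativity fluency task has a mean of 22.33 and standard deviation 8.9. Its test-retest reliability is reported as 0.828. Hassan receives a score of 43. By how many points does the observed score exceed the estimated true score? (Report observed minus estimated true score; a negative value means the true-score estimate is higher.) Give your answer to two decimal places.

3.56

T̂ = ρX + (1 − ρ)μ
  = 0.828 × 43 + 0.172 × 22.33
  = 35.604 + 3.84076
  = 39.4448
  ≈ 39.445
X − T̂ = 43 − 39.445 = 3.555 → 3.56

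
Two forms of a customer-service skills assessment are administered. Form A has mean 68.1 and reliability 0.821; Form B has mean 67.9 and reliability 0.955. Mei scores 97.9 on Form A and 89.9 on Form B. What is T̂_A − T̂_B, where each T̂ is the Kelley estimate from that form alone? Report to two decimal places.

3.66

T̂_A = 0.821(97.9) + 0.179(68.1) = 92.5658
T̂_B = 0.955(89.9) + 0.045(67.9) = 88.9100
T̂_A − T̂_B = 3.6558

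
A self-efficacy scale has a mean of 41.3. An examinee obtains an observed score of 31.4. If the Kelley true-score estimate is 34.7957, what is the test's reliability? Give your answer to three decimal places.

0.657

T̂ = ρX + (1 − ρ)μ  ⇒  T̂ − μ = ρ(X − μ)
ρ = (T̂ − μ)/(X − μ) = (34.7957 − 41.3) / (31.4 − 41.3) = -6.5043 / -9.9 = 0.65700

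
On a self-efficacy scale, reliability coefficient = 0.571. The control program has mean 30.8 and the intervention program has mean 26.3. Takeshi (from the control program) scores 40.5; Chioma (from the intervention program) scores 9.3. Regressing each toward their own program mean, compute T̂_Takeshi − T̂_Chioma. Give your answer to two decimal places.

19.75

T̂_Takeshi = 0.571(40.5) + 0.429(30.8) = 36.3387
T̂_Chioma = 0.571(9.3) + 0.429(26.3) = 16.5930
Difference = 36.3387 − 16.5930 = 19.7457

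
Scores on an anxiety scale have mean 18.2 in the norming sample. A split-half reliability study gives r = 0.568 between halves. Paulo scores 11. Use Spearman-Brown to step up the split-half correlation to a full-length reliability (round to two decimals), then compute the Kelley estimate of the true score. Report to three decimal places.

13.016

Spearman-Brown: ρ = 2r/(1 + r) = 2(0.568)/(1 + 0.568) = 1.1360/1.568 = 0.7245 → 0.72
T̂ = ρX + (1 − ρ)μ
  = 0.72 × 11 + 0.28 × 18.2
  = 7.92 + 5.096
  = 13.0160
  ≈ 13.016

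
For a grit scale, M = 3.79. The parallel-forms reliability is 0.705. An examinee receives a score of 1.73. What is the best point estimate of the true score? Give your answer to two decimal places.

2.34

T̂ = 0.705(1.73) + 0.295(3.79) = 1.21965 + 1.11805 = 2.338 → 2.34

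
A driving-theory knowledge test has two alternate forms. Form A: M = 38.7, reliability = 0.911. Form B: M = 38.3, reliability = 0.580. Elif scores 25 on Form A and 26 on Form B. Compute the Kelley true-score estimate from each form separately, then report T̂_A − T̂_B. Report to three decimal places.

-4.947

T̂_A = 0.911(25) + 0.089(38.7) = 26.21930
T̂_B = 0.580(26) + 0.420(38.3) = 31.16600
T̂_A − T̂_B = -4.94670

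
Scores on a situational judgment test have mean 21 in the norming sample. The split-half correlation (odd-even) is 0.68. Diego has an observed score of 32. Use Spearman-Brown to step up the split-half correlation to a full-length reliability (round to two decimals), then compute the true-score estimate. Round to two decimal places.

Spearman-Brown: ρ = 2r/(1 + r) = 2(0.68)/(1 + 0.68) = 1.360/1.68 = 0.8095 → 0.81
T̂ = ρX + (1 − ρ)μ
  = 0.81 × 32 + 0.19 × 21
  = 25.92 + 3.99
  = 29.910
  ≈ 29.91

29.91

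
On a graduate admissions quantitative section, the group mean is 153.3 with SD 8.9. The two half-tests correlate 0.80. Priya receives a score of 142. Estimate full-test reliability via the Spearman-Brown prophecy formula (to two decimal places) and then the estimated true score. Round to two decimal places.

Spearman-Brown: ρ = 2r/(1 + r) = 2(0.80)/(1 + 0.80) = 1.600/1.80 = 0.8889 → 0.89
T̂ = 0.89(142) + 0.11(153.3) = 126.38 + 16.863 = 143.243 → 143.24

143.24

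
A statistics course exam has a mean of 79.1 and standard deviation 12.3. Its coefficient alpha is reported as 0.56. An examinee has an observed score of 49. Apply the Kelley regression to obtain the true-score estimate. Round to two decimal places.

62.24

T̂ = ρX + (1 − ρ)μ
  = 0.56 × 49 + 0.44 × 79.1
  = 27.44 + 34.804
  = 62.244
  ≈ 62.24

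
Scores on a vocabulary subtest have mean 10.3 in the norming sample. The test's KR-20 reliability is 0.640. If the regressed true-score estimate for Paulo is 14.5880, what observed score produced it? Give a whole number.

17

T̂ = ρX + (1 − ρ)μ  ⇒  X = (T̂ − (1 − ρ)μ) / ρ
X = (14.5880 − 0.360 × 10.3) / 0.640 = (14.5880 − 3.7080) / 0.640 = 10.8800 / 0.640 = 17.00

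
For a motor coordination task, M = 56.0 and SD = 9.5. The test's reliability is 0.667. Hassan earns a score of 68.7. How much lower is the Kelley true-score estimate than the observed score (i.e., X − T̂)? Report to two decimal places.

T̂ = ρX + (1 − ρ)μ
  = 0.667 × 68.7 + 0.333 × 56.0
  = 45.8229 + 18.6480
  = 64.4709
  ≈ 64.471
X − T̂ = 68.7 − 64.471 = 4.229 → 4.23

4.23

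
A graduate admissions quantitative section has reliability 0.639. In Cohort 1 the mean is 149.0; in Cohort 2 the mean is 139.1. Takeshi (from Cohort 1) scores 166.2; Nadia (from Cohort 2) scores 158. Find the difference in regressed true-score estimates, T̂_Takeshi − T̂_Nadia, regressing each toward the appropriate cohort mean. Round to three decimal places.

T̂_Takeshi = 0.639(166.2) + 0.361(149.0) = 159.99080
T̂_Nadia = 0.639(158) + 0.361(139.1) = 151.17710
Difference = 159.99080 − 151.17710 = 8.81370

8.814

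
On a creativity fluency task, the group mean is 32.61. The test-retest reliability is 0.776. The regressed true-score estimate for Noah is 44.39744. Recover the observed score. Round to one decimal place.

T̂ = ρX + (1 − ρ)μ  ⇒  X = (T̂ − (1 − ρ)μ) / ρ
X = (44.39744 − 0.224 × 32.61) / 0.776 = (44.39744 − 7.30464) / 0.776 = 37.09280 / 0.776 = 47.800

47.8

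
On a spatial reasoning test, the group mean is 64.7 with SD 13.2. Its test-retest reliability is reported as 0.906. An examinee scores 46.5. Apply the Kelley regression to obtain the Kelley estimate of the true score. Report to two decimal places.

T̂ = 0.906(46.5) + 0.094(64.7) = 42.1290 + 6.0818 = 48.211 → 48.21

48.21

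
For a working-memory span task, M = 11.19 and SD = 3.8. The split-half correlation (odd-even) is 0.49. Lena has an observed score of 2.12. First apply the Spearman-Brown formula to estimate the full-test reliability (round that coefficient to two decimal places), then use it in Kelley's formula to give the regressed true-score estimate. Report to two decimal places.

5.20

Spearman-Brown: ρ = 2r/(1 + r) = 2(0.49)/(1 + 0.49) = 0.980/1.49 = 0.6577 → 0.66
Kelley's formula gives T̂ = 0.66·2.12 + 0.34·11.19 = 1.3992 + 3.8046 = 5.204.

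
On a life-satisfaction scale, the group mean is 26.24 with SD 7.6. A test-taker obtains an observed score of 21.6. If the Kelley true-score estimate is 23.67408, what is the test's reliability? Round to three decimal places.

T̂ = ρX + (1 − ρ)μ  ⇒  T̂ − μ = ρ(X − μ)
ρ = (T̂ − μ)/(X − μ) = (23.67408 − 26.24) / (21.6 − 26.24) = -2.56592 / -4.64 = 0.55300

0.553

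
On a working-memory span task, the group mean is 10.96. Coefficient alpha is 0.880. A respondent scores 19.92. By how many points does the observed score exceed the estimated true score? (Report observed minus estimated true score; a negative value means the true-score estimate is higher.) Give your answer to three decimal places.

Kelley's formula gives T̂ = 0.880·19.92 + 0.120·10.96 = 17.52960 + 1.31520 = 18.84480.
X − T̂ = 19.92 − 18.8448 = 1.0752 → 1.075

1.075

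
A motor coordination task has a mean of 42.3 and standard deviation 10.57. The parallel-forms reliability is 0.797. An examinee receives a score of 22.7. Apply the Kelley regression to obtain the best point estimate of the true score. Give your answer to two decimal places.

26.68

T̂ = ρX + (1 − ρ)μ
  = 0.797 × 22.7 + 0.203 × 42.3
  = 18.0919 + 8.5869
  = 26.679
  ≈ 26.68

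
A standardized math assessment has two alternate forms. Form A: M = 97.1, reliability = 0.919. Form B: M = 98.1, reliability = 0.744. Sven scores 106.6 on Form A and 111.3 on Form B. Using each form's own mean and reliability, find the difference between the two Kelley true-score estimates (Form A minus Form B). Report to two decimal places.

-2.09

T̂_A = 0.919(106.6) + 0.081(97.1) = 105.8305
T̂_B = 0.744(111.3) + 0.256(98.1) = 107.9208
T̂_A − T̂_B = -2.0903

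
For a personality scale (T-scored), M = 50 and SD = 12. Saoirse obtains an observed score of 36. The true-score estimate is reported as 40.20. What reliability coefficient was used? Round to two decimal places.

0.70

T̂ = ρX + (1 − ρ)μ  ⇒  T̂ − μ = ρ(X − μ)
ρ = (T̂ − μ)/(X − μ) = (40.20 − 50) / (36 − 50) = -9.80 / -14.0 = 0.7000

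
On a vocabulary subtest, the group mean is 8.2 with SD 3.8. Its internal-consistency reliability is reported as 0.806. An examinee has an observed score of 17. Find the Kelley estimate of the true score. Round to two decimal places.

Kelley's formula gives T̂ = 0.806·17 + 0.194·8.2 = 13.702 + 1.5908 = 15.293.

15.29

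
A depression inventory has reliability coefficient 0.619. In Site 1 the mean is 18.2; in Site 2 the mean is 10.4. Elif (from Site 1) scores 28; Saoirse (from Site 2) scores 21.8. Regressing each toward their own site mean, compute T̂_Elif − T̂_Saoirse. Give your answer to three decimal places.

6.810

T̂_Elif = 0.619(28) + 0.381(18.2) = 24.26620
T̂_Saoirse = 0.619(21.8) + 0.381(10.4) = 17.45660
Difference = 24.26620 − 17.45660 = 6.80960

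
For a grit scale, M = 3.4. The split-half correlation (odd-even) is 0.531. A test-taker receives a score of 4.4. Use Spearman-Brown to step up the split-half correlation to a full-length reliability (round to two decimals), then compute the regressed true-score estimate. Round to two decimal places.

Spearman-Brown: ρ = 2r/(1 + r) = 2(0.531)/(1 + 0.531) = 1.0620/1.531 = 0.6937 → 0.69
T̂ = 0.69(4.4) + 0.31(3.4) = 3.036 + 1.054 = 4.090 → 4.09

4.09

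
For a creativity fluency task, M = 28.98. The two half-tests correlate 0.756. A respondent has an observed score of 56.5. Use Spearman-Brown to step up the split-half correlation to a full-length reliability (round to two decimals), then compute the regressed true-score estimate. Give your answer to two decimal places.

52.65

Spearman-Brown: ρ = 2r/(1 + r) = 2(0.756)/(1 + 0.756) = 1.5120/1.756 = 0.8610 → 0.86
Weight the observed score by reliability and the mean by (1 − reliability): T̂ = 0.86·56.5 + 0.14·28.98 = 48.590 + 4.0572 = 52.647.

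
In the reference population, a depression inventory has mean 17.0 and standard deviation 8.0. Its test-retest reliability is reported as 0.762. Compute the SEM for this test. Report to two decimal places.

3.90

SEM = SD · √(1 − ρ) = 8.0 × √0.238 = 8.0 × 0.4879 = 3.903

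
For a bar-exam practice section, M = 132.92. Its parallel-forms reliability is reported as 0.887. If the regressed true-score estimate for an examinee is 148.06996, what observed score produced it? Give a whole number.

T̂ = ρX + (1 − ρ)μ  ⇒  X = (T̂ − (1 − ρ)μ) / ρ
X = (148.06996 − 0.113 × 132.92) / 0.887 = (148.06996 − 15.01996) / 0.887 = 133.05000 / 0.887 = 150.00

150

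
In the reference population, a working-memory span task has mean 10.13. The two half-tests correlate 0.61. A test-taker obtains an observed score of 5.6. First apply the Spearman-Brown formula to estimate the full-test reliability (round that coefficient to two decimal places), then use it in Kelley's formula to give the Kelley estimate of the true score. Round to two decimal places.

6.69

Spearman-Brown: ρ = 2r/(1 + r) = 2(0.61)/(1 + 0.61) = 1.220/1.61 = 0.7578 → 0.76
T̂ = ρX + (1 − ρ)μ
  = 0.76 × 5.6 + 0.24 × 10.13
  = 4.256 + 2.4312
  = 6.687
  ≈ 6.69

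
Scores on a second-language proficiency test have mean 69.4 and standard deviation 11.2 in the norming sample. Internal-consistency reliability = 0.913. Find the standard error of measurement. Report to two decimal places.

SEM = SD · √(1 − ρ) = 11.2 × √0.087 = 11.2 × 0.2950 = 3.304

3.30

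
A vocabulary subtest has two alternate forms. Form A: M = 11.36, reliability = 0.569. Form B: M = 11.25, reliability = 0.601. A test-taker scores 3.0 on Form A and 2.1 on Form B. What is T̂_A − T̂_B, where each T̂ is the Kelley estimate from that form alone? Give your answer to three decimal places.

T̂_A = 0.569(3.0) + 0.431(11.36) = 6.60316
T̂_B = 0.601(2.1) + 0.399(11.25) = 5.75085
T̂_A − T̂_B = 0.85231

0.852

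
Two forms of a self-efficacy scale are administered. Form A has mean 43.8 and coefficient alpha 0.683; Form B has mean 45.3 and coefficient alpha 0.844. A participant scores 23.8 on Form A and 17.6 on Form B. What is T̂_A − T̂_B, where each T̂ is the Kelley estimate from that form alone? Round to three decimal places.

T̂_A = 0.683(23.8) + 0.317(43.8) = 30.14000
T̂_B = 0.844(17.6) + 0.156(45.3) = 21.92120
T̂_A − T̂_B = 8.21880

8.219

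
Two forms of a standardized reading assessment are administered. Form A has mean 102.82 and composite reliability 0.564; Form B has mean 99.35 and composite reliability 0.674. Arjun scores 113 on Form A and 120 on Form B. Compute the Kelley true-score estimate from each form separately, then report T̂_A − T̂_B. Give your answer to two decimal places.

T̂_A = 0.564(113) + 0.436(102.82) = 108.5615
T̂_B = 0.674(120) + 0.326(99.35) = 113.2681
T̂_A − T̂_B = -4.7066

-4.71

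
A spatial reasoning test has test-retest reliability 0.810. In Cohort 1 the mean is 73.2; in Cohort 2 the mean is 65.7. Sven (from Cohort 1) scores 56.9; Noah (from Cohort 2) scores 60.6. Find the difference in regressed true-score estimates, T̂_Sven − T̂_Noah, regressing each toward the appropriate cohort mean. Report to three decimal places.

-1.572

T̂_Sven = 0.810(56.9) + 0.190(73.2) = 59.99700
T̂_Noah = 0.810(60.6) + 0.190(65.7) = 61.56900
Difference = 59.99700 − 61.56900 = -1.57200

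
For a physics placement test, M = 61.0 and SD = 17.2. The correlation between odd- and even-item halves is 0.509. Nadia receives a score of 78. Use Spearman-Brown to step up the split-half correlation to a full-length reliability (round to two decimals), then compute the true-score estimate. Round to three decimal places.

72.390

Spearman-Brown: ρ = 2r/(1 + r) = 2(0.509)/(1 + 0.509) = 1.0180/1.509 = 0.6746 → 0.67
T̂ = 0.67(78) + 0.33(61.0) = 52.26 + 20.130 = 72.3900 → 72.390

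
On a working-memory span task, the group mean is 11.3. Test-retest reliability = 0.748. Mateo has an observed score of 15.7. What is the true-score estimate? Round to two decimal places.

14.59

T̂ = 0.748(15.7) + 0.252(11.3) = 11.7436 + 2.8476 = 14.591 → 14.59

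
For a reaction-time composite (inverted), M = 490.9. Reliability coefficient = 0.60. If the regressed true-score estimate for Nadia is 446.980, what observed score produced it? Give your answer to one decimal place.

T̂ = ρX + (1 − ρ)μ  ⇒  X = (T̂ − (1 − ρ)μ) / ρ
X = (446.980 − 0.40 × 490.9) / 0.60 = (446.980 − 196.360) / 0.60 = 250.620 / 0.60 = 417.700

417.7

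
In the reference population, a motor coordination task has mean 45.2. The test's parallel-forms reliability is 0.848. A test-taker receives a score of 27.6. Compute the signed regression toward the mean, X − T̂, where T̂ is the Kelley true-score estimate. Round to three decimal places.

-2.675

T̂ = ρX + (1 − ρ)μ
  = 0.848 × 27.6 + 0.152 × 45.2
  = 23.4048 + 6.8704
  = 30.27520
  ≈ 30.2752
X − T̂ = 27.6 − 30.2752 = -2.6752 → -2.675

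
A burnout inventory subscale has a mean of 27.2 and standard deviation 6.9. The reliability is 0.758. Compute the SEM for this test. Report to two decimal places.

3.39

SEM = SD · √(1 − ρ) = 6.9 × √0.242 = 6.9 × 0.4919 = 3.394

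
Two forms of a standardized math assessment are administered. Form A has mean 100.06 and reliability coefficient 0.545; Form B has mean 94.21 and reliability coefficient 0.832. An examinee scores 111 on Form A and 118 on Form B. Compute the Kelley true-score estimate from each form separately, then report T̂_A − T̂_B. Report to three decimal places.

-7.981

T̂_A = 0.545(111) + 0.455(100.06) = 106.02230
T̂_B = 0.832(118) + 0.168(94.21) = 114.00328
T̂_A − T̂_B = -7.98098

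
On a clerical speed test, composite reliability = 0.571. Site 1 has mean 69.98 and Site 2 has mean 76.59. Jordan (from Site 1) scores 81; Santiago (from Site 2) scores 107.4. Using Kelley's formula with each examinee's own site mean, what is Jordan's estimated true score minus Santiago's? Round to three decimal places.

T̂_Jordan = 0.571(81) + 0.429(69.98) = 76.27242
T̂_Santiago = 0.571(107.4) + 0.429(76.59) = 94.18251
Difference = 76.27242 − 94.18251 = -17.91009

-17.910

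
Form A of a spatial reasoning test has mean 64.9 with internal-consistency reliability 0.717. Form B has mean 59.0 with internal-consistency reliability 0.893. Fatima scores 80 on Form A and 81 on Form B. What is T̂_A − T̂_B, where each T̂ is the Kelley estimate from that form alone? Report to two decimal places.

-2.92

T̂_A = 0.717(80) + 0.283(64.9) = 75.7267
T̂_B = 0.893(81) + 0.107(59.0) = 78.6460
T̂_A − T̂_B = -2.9193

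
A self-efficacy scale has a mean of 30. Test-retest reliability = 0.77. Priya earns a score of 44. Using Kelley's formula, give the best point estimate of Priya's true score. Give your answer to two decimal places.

T̂ = 0.77(44) + 0.23(30) = 33.88 + 6.90 = 40.780 → 40.78

40.78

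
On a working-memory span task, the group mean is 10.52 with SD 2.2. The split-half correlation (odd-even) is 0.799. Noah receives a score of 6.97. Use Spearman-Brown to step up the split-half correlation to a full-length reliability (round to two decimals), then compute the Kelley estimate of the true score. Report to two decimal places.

Spearman-Brown: ρ = 2r/(1 + r) = 2(0.799)/(1 + 0.799) = 1.5980/1.799 = 0.8883 → 0.89
T̂ = 0.89(6.97) + 0.11(10.52) = 6.2033 + 1.1572 = 7.361 → 7.36

7.36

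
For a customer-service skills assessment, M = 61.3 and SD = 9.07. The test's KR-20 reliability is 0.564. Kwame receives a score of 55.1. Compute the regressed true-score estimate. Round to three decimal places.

T̂ = 0.564(55.1) + 0.436(61.3) = 31.0764 + 26.7268 = 57.8032 → 57.803

57.803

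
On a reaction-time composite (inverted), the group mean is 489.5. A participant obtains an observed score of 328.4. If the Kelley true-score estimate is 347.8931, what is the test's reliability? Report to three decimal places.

0.879

T̂ = ρX + (1 − ρ)μ  ⇒  T̂ − μ = ρ(X − μ)
ρ = (T̂ − μ)/(X − μ) = (347.8931 − 489.5) / (328.4 − 489.5) = -141.6069 / -161.1 = 0.87900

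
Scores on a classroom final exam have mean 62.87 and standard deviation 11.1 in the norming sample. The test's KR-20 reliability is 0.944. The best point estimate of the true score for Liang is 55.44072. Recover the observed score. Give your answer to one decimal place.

T̂ = ρX + (1 − ρ)μ  ⇒  X = (T̂ − (1 − ρ)μ) / ρ
X = (55.44072 − 0.056 × 62.87) / 0.944 = (55.44072 − 3.52072) / 0.944 = 51.92000 / 0.944 = 55.000

55.0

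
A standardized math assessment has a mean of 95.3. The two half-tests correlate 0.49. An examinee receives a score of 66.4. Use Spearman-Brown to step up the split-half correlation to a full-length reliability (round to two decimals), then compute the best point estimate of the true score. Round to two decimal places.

Spearman-Brown: ρ = 2r/(1 + r) = 2(0.49)/(1 + 0.49) = 0.980/1.49 = 0.6577 → 0.66
Kelley's formula gives T̂ = 0.66·66.4 + 0.34·95.3 = 43.824 + 32.402 = 76.226.

76.23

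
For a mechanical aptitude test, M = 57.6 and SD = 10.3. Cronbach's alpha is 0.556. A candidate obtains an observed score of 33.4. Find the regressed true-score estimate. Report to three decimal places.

44.145

T̂ = 0.556(33.4) + 0.444(57.6) = 18.5704 + 25.5744 = 44.1448 → 44.145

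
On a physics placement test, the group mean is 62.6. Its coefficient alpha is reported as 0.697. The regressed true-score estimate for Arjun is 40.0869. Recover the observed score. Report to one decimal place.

T̂ = ρX + (1 − ρ)μ  ⇒  X = (T̂ − (1 − ρ)μ) / ρ
X = (40.0869 − 0.303 × 62.6) / 0.697 = (40.0869 − 18.9678) / 0.697 = 21.1191 / 0.697 = 30.300

30.3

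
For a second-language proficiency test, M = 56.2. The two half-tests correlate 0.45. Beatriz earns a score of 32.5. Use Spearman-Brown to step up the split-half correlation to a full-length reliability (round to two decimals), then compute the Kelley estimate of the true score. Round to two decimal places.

Spearman-Brown: ρ = 2r/(1 + r) = 2(0.45)/(1 + 0.45) = 0.900/1.45 = 0.6207 → 0.62
T̂ = ρX + (1 − ρ)μ
  = 0.62 × 32.5 + 0.38 × 56.2
  = 20.150 + 21.356
  = 41.506
  ≈ 41.51

41.51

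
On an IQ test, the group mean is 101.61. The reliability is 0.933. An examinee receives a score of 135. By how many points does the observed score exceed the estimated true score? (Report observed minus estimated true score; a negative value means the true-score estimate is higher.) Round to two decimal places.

2.24

T̂ = 0.933(135) + 0.067(101.61) = 125.955 + 6.80787 = 132.7629 → 132.763
X − T̂ = 135 − 132.763 = 2.237 → 2.24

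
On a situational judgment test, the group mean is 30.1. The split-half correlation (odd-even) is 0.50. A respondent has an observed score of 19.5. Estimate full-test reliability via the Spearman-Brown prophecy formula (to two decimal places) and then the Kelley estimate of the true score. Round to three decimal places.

22.998

Spearman-Brown: ρ = 2r/(1 + r) = 2(0.50)/(1 + 0.50) = 1.000/1.50 = 0.6667 → 0.67
T̂ = 0.67(19.5) + 0.33(30.1) = 13.065 + 9.933 = 22.9980 → 22.998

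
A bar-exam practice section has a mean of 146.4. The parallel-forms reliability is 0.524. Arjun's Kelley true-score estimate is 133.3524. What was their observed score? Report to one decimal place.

T̂ = ρX + (1 − ρ)μ  ⇒  X = (T̂ − (1 − ρ)μ) / ρ
X = (133.3524 − 0.476 × 146.4) / 0.524 = (133.3524 − 69.6864) / 0.524 = 63.6660 / 0.524 = 121.500

121.5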